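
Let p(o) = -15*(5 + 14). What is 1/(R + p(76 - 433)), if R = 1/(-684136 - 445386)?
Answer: -1129522/321913771 ≈ -0.0035088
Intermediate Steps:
p(o) = -285 (p(o) = -15*19 = -285)
R = -1/1129522 (R = 1/(-1129522) = -1/1129522 ≈ -8.8533e-7)
1/(R + p(76 - 433)) = 1/(-1/1129522 - 285) = 1/(-321913771/1129522) = -1129522/321913771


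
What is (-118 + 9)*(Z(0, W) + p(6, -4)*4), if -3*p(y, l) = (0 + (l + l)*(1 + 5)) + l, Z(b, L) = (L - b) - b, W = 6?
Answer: -24634/3 ≈ -8211.3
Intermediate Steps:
Z(b, L) = L - 2*b
p(y, l) = -13*l/3 (p(y, l) = -((0 + (l + l)*(1 + 5)) + l)/3 = -((0 + (2*l)*6) + l)/3 = -((0 + 12*l) + l)/3 = -(12*l + l)/3 = -13*l/3)
(-118 + 9)*(Z(0, W) + p(6, -4)*4) = (-118 + 9)*((6 - 2*0) - 13/3*(-4)*4) = -109*((6 + 0) + (52/3)*4) = -109*(6 + 208/3) = -109*226/3 = -24634/3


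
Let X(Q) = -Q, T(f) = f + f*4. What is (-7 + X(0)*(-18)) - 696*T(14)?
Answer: -48727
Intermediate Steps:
T(f) = 5*f (T(f) = f + 4*f = 5*f)
(-7 + X(0)*(-18)) - 696*T(14) = (-7 - 1*0*(-18)) - 3480*14 = (-7 + 0*(-18)) - 696*70 = (-7 + 0) - 48720 = -7 - 48720 = -48727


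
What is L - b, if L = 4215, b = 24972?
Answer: -20757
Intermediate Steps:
L - b = 4215 - 1*24972 = 4215 - 24972 = -20757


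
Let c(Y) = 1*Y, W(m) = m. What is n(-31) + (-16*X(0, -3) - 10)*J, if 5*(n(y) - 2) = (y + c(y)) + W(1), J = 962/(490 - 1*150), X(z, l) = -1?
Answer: 576/85 ≈ 6.7765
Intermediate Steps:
c(Y) = Y
J = 481/170 (J = 962/(490 - 150) = 962/340 = 962*(1/340) = 481/170 ≈ 2.8294)
n(y) = 11/5 + 2*y/5 (n(y) = 2 + ((y + y) + 1)/5 = 2 + (2*y + 1)/5 = 2 + (1 + 2*y)/5 = 2 + (1/5 + 2*y/5) = 11/5 + 2*y/5)
n(-31) + (-16*X(0, -3) - 10)*J = (11/5 + (2/5)*(-31)) + (-16*(-1) - 10)*(481/170) = (11/5 - 62/5) + (16 - 10)*(481/170) = -51/5 + 6*(481/170) = -51/5 + 1443/85 = 576/85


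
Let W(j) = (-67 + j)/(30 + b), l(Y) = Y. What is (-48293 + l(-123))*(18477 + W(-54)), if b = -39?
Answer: -8057100224/9 ≈ -8.9523e+8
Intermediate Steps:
W(j) = 67/9 - j/9 (W(j) = (-67 + j)/(30 - 39) = (-67 + j)/(-9) = (-67 + j)*(-⅑) = 67/9 - j/9)
(-48293 + l(-123))*(18477 + W(-54)) = (-48293 - 123)*(18477 + (67/9 - ⅑*(-54))) = -48416*(18477 + (67/9 + 6)) = -48416*(18477 + 121/9) = -48416*166414/9 = -8057100224/9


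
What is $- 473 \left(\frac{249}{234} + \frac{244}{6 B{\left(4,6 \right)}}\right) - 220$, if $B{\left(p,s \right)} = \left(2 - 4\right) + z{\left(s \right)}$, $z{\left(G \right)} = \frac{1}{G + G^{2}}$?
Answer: $\frac{58332175}{6474} \approx 9010.2$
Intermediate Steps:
$B{\left(p,s \right)} = -2 + \frac{1}{s \left(1 + s\right)}$ ($B{\left(p,s \right)} = \left(2 - 4\right) + \frac{1}{s \left(1 + s\right)} = -2 + \frac{1}{s \left(1 + s\right)}$)
$- 473 \left(\frac{249}{234} + \frac{244}{6 B{\left(4,6 \right)}}\right) - 220 = - 473 \left(\frac{249}{234} + \frac{244}{6 \left(-2 + \frac{1}{6 \left(1 + 6\right)}\right)}\right) - 220 = - 473 \left(249 \cdot \frac{1}{234} + \frac{244}{6 \left(-2 + \frac{1}{6 \cdot 7}\right)}\right) - 220 = - 473 \left(\frac{83}{78} + \frac{244}{6 \left(-2 + \frac{1}{6} \cdot \frac{1}{7}\right)}\right) - 220 = - 473 \left(\frac{83}{78} + \frac{244}{6 \left(-2 + \frac{1}{42}\right)}\right) - 220 = - 473 \left(\frac{83}{78} + \frac{244}{6 \left(- \frac{83}{42}\right)}\right) - 220 = - 473 \left(\frac{83}{78} + \frac{244}{- \frac{83}{7}}\right) - 220 = - 473 \left(\frac{83}{78} + 244 \left(- \frac{7}{83}\right)\right) - 220 = - 473 \left(\frac{83}{78} - \frac{1708}{83}\right) - 220 = \left(-473\right) \left(- \frac{126335}{6474}\right) - 220 = \frac{59756455}{6474} - 220 = \frac{58332175}{6474}$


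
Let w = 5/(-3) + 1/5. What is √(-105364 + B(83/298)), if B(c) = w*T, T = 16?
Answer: 2*I*√5928045/15 ≈ 324.63*I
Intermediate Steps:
w = -22/15 (w = 5*(-⅓) + 1*(⅕) = -5/3 + ⅕ = -22/15 ≈ -1.4667)
B(c) = -352/15 (B(c) = -22/15*16 = -352/15)
√(-105364 + B(83/298)) = √(-105364 - 352/15) = √(-1580812/15) = 2*I*√5928045/15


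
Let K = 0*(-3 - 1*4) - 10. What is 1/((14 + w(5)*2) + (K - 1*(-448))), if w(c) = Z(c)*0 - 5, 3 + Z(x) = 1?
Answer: 1/442 ≈ 0.0022624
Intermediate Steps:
Z(x) = -2 (Z(x) = -3 + 1 = -2)
w(c) = -5 (w(c) = -2*0 - 5 = 0 - 5 = -5)
K = -10 (K = 0*(-3 - 4) - 10 = 0*(-7) - 10 = 0 - 10 = -10)
1/((14 + w(5)*2) + (K - 1*(-448))) = 1/((14 - 5*2) + (-10 - 1*(-448))) = 1/((14 - 10) + (-10 + 448)) = 1/(4 + 438) = 1/442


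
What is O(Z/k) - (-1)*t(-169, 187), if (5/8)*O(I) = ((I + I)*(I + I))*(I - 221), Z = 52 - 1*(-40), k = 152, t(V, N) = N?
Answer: -2261667/6859 ≈ -329.74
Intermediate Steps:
Z = 92 (Z = 52 + 40 = 92)
O(I) = 32*I**2*(-221 + I)/5 (O(I) = 8*(((I + I)*(I + I))*(I - 221))/5 = 8*(((2*I)*(2*I))*(-221 + I))/5 = 8*((4*I**2)*(-221 + I))/5 = 8*(4*I**2*(-221 + I))/5 = 32*I**2*(-221 + I)/5)
O(Z/k) - (-1)*t(-169, 187) = 32*(92/152)**2*(-221 + 92/152)/5 - (-1)*187 = 32*(92*(1/152))**2*(-221 + 92*(1/152))/5 - 1*(-187) = 32*(23/38)**2*(-221 + 23/38)/5 + 187 = (32/5)*(529/1444)*(-8375/38) + 187 = -3544300/6859 + 187 = -2261667/6859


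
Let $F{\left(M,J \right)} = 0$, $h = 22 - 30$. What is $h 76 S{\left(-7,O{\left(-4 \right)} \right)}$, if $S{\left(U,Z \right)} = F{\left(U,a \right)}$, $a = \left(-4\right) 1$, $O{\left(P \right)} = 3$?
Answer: $0$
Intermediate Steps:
$a = -4$
$h = -8$ ($h = 22 - 30 = -8$)
$S{\left(U,Z \right)} = 0$
$h 76 S{\left(-7,O{\left(-4 \right)} \right)} = \left(-8\right) 76 \cdot 0 = \left(-608\right) 0 = 0$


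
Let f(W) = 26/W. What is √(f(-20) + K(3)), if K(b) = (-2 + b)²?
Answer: I*√30/10 ≈ 0.54772*I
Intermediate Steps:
√(f(-20) + K(3)) = √(26/(-20) + (-2 + 3)²) = √(26*(-1/20) + 1²) = √(-13/10 + 1) = √(-3/10) = I*√30/10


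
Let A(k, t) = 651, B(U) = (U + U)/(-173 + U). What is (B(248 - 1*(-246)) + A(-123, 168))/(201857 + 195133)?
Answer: 209959/127433790 ≈ 0.0016476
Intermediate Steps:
B(U) = 2*U/(-173 + U) (B(U) = (2*U)/(-173 + U) = 2*U/(-173 + U))
(B(248 - 1*(-246)) + A(-123, 168))/(201857 + 195133) = (2*(248 - 1*(-246))/(-173 + (248 - 1*(-246))) + 651)/(201857 + 195133) = (2*(248 + 246)/(-173 + (248 + 246)) + 651)/396990 = (2*494/(-173 + 494) + 651)*(1/396990) = (2*494/321 + 651)*(1/396990) = (2*494*(1/321) + 651)*(1/396990) = (988/321 + 651)*(1/396990) = (209959/321)*(1/396990) = 209959/127433790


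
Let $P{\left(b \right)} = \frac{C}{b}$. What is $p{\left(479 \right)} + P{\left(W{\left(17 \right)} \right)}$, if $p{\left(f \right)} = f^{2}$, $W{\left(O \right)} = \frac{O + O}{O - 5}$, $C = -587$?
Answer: $\frac{3896975}{17} \approx 2.2923 \cdot 10^{5}$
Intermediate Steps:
$W{\left(O \right)} = \frac{2 O}{-5 + O}$
$P{\left(b \right)} = - \frac{587}{b}$
$p{\left(479 \right)} + P{\left(W{\left(17 \right)} \right)} = 479^{2} - \frac{587}{2 \cdot 17 \frac{1}{-5 + 17}} = 229441 - \frac{587}{2 \cdot 17 \cdot \frac{1}{12}} = 229441 - \frac{587}{\frac{17}{6}} = 229441 - \frac{3522}{17} = \frac{3896975}{17}$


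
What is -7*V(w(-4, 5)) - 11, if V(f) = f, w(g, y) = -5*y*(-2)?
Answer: -361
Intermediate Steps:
w(g, y) = 10*y
-7*V(w(-4, 5)) - 11 = -70*5 - 11 = -7*50 - 11 = -350 - 11 = -361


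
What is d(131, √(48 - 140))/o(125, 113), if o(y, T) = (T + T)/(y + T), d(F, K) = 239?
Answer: 28441/113 ≈ 251.69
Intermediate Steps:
o(y, T) = 2*T/(T + y) (o(y, T) = (2*T)/(T + y) = 2*T/(T + y))
d(131, √(48 - 140))/o(125, 113) = 239/((2*113/(113 + 125))) = 239/((2*113/238)) = 239/((2*113*(1/238))) = 239/(113/119) = 239*(119/113) = 28441/113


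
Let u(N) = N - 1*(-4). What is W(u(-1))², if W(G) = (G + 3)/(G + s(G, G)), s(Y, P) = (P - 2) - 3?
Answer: 36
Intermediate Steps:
s(Y, P) = -5 + P (s(Y, P) = (-2 + P) - 3 = -5 + P)
u(N) = 4 + N (u(N) = N + 4 = 4 + N)
W(G) = (3 + G)/(-5 + 2*G) (W(G) = (G + 3)/(G + (-5 + G)) = (3 + G)/(-5 + 2*G))
W(u(-1))² = ((3 + (4 - 1))/(-5 + 2*(4 - 1)))² = ((3 + 3)/(-5 + 2*3))² = (6/(-5 + 6))² = (6/1)² = (1*6)² = 6² = 36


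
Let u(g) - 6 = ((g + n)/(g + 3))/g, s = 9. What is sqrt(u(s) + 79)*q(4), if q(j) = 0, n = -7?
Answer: 0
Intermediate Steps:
u(g) = 6 + (-7 + g)/(g*(3 + g)) (u(g) = 6 + ((g - 7)/(g + 3))/g = 6 + ((-7 + g)/(3 + g))/g = 6 + (-7 + g)/(g*(3 + g)))
sqrt(u(s) + 79)*q(4) = sqrt((-7 + 6*9**2 + 19*9)/(9*(3 + 9)) + 79)*0 = sqrt((1/9)*(-7 + 6*81 + 171)/12 + 79)*0 = sqrt((1/9)*(1/12)*(-7 + 486 + 171) + 79)*0 = sqrt((1/9)*(1/12)*650 + 79)*0 = sqrt(325/54 + 79)*0 = sqrt(4591/54)*0 = (sqrt(27546)/18)*0 = 0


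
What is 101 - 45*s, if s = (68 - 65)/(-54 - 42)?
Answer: 3277/32 ≈ 102.41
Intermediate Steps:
s = -1/32 (s = 3/(-96) = 3*(-1/96) = -1/32 ≈ -0.031250)
101 - 45*s = 101 - 45*(-1/32) = 101 + 45/32 = 3277/32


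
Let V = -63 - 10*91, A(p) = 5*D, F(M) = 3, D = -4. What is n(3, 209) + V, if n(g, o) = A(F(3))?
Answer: -993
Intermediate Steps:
A(p) = -20 (A(p) = 5*(-4) = -20)
n(g, o) = -20
V = -973 (V = -63 - 910 = -973)
n(3, 209) + V = -20 - 973 = -993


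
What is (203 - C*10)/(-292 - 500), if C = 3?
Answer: -173/792 ≈ -0.21843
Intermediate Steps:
(203 - C*10)/(-292 - 500) = (203 - 1*3*10)/(-292 - 500) = (203 - 3*10)/(-792) = (203 - 30)*(-1/792) = 173*(-1/792) = -173/792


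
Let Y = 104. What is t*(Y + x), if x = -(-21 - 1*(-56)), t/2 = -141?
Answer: -19458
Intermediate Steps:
t = -282 (t = 2*(-141) = -282)
x = -35 (x = -(-21 + 56) = -1*35 = -35)
t*(Y + x) = -282*(104 - 35) = -282*69 = -19458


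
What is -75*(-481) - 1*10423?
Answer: 25652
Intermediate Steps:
-75*(-481) - 1*10423 = 36075 - 10423 = 25652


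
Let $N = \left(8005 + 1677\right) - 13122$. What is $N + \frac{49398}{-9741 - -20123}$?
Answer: $- \frac{17832341}{5191} \approx -3435.2$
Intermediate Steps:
$N = -3440$ ($N = 9682 - 13122 = -3440$)
$N + \frac{49398}{-9741 - -20123} = -3440 + \frac{49398}{-9741 - -20123} = -3440 + \frac{49398}{-9741 + 20123} = -3440 + \frac{49398}{10382} = -3440 + 49398 \cdot \frac{1}{10382} = -3440 + \frac{24699}{5191} = - \frac{17832341}{5191}$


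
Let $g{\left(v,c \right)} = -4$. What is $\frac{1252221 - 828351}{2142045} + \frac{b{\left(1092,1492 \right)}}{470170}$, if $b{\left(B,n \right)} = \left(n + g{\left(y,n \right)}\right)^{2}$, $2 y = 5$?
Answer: $\frac{164736234746}{33570843255} \approx 4.9071$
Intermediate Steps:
$y = \frac{5}{2}$ ($y = \frac{1}{2} \cdot 5 = \frac{5}{2} \approx 2.5$)
$b{\left(B,n \right)} = \left(-4 + n\right)^{2}$ ($b{\left(B,n \right)} = \left(n - 4\right)^{2} = \left(-4 + n\right)^{2}$)
$\frac{1252221 - 828351}{2142045} + \frac{b{\left(1092,1492 \right)}}{470170} = \frac{1252221 - 828351}{2142045} + \frac{\left(-4 + 1492\right)^{2}}{470170} = \left(1252221 - 828351\right) \frac{1}{2142045} + 1488^{2} \cdot \frac{1}{470170} = 423870 \cdot \frac{1}{2142045} + 2214144 \cdot \frac{1}{470170} = \frac{28258}{142803} + \frac{1107072}{235085} = \frac{164736234746}{33570843255}$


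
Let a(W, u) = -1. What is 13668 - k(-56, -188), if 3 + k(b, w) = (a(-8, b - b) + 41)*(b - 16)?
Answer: 16551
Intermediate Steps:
k(b, w) = -643 + 40*b (k(b, w) = -3 + (-1 + 41)*(b - 16) = -3 + 40*(-16 + b) = -3 + (-640 + 40*b) = -643 + 40*b)
13668 - k(-56, -188) = 13668 - (-643 + 40*(-56)) = 13668 - (-643 - 2240) = 13668 - 1*(-2883) = 13668 + 2883 = 16551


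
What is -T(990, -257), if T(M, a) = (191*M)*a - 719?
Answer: 48596849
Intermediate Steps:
T(M, a) = -719 + 191*M*a (T(M, a) = 191*M*a - 719 = -719 + 191*M*a)
-T(990, -257) = -(-719 + 191*990*(-257)) = -(-719 - 48596130) = -1*(-48596849) = 48596849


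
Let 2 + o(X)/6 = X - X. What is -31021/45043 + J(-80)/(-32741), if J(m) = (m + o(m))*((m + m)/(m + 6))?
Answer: -37247850277/54565855931 ≈ -0.68262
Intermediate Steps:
o(X) = -12 (o(X) = -12 + 6*(X - X) = -12 + 6*0 = -12 + 0 = -12)
J(m) = 2*m*(-12 + m)/(6 + m) (J(m) = (m - 12)*((m + m)/(m + 6)) = (-12 + m)*((2*m)/(6 + m)) = (-12 + m)*(2*m/(6 + m)) = 2*m*(-12 + m)/(6 + m))
-31021/45043 + J(-80)/(-32741) = -31021/45043 + (2*(-80)*(-12 - 80)/(6 - 80))/(-32741) = -31021*1/45043 + (2*(-80)*(-92)/(-74))*(-1/32741) = -31021/45043 + (2*(-80)*(-1/74)*(-92))*(-1/32741) = -31021/45043 - 7360/37*(-1/32741) = -31021/45043 + 7360/1211417 = -37247850277/54565855931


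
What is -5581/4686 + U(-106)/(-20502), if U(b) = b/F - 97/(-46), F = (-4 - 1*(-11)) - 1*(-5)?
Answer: -1315486729/1104832278 ≈ -1.1907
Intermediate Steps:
F = 12 (F = (-4 + 11) + 5 = 7 + 5 = 12)
U(b) = 97/46 + b/12 (U(b) = b/12 - 97/(-46) = b*(1/12) - 97*(-1/46) = b/12 + 97/46 = 97/46 + b/12)
-5581/4686 + U(-106)/(-20502) = -5581/4686 + (97/46 + (1/12)*(-106))/(-20502) = -5581*1/4686 + (97/46 - 53/6)*(-1/20502) = -5581/4686 - 464/69*(-1/20502) = -5581/4686 + 232/707319 = -1315486729/1104832278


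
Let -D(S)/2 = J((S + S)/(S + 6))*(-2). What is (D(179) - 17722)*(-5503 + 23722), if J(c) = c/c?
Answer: -322804242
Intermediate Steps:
J(c) = 1
D(S) = 4 (D(S) = -2*(-2) = 4)
(D(179) - 17722)*(-5503 + 23722) = (4 - 17722)*(-5503 + 23722) = -17718*18219 = -322804242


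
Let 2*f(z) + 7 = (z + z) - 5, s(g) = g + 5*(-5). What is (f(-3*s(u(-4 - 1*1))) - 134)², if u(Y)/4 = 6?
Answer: 18769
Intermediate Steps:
u(Y) = 24 (u(Y) = 4*6 = 24)
s(g) = -25 + g (s(g) = g - 25 = -25 + g)
f(z) = -6 + z (f(z) = -7/2 + ((z + z) - 5)/2 = -7/2 + (2*z - 5)/2 = -7/2 + (-5 + 2*z)/2 = -7/2 + (-5/2 + z) = -6 + z)
(f(-3*s(u(-4 - 1*1))) - 134)² = ((-6 - 3*(-25 + 24)) - 134)² = ((-6 - 3*(-1)) - 134)² = ((-6 + 3) - 134)² = (-3 - 134)² = (-137)² = 18769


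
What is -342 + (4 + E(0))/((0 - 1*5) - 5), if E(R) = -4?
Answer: -342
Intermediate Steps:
-342 + (4 + E(0))/((0 - 1*5) - 5) = -342 + (4 - 4)/((0 - 1*5) - 5) = -342 + 0/((0 - 5) - 5) = -342 + 0/(-5 - 5) = -342 + 0/(-10) = -342 - 1/10*0 = -342 + 0 = -342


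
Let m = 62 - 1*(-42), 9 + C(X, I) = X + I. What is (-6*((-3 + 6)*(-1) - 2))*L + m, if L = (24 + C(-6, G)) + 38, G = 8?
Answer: 1754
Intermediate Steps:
C(X, I) = -9 + I + X (C(X, I) = -9 + (X + I) = -9 + (I + X) = -9 + I + X)
L = 55 (L = (24 + (-9 + 8 - 6)) + 38 = (24 - 7) + 38 = 17 + 38 = 55)
m = 104 (m = 62 + 42 = 104)
(-6*((-3 + 6)*(-1) - 2))*L + m = -6*((-3 + 6)*(-1) - 2)*55 + 104 = -6*(3*(-1) - 2)*55 + 104 = -6*(-3 - 2)*55 + 104 = -6*(-5)*55 + 104 = 30*55 + 104 = 1650 + 104 = 1754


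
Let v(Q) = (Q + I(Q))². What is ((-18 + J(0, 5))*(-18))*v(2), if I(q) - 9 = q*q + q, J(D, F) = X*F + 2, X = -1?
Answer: 109242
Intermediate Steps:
J(D, F) = 2 - F (J(D, F) = -F + 2 = 2 - F)
I(q) = 9 + q + q² (I(q) = 9 + (q*q + q) = 9 + (q² + q) = 9 + (q + q²) = 9 + q + q²)
v(Q) = (9 + Q² + 2*Q)² (v(Q) = (Q + (9 + Q + Q²))² = (9 + Q² + 2*Q)²)
((-18 + J(0, 5))*(-18))*v(2) = ((-18 + (2 - 1*5))*(-18))*(9 + 2² + 2*2)² = ((-18 + (2 - 5))*(-18))*(9 + 4 + 4)² = ((-18 - 3)*(-18))*17² = -21*(-18)*289 = 378*289 = 109242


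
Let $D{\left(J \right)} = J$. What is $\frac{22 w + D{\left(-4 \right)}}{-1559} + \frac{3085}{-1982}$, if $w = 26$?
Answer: $- \frac{5935291}{3089938} \approx -1.9208$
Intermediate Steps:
$\frac{22 w + D{\left(-4 \right)}}{-1559} + \frac{3085}{-1982} = \frac{22 \cdot 26 - 4}{-1559} + \frac{3085}{-1982} = \left(572 - 4\right) \left(- \frac{1}{1559}\right) + 3085 \left(- \frac{1}{1982}\right) = 568 \left(- \frac{1}{1559}\right) - \frac{3085}{1982} = - \frac{568}{1559} - \frac{3085}{1982} = - \frac{5935291}{3089938}$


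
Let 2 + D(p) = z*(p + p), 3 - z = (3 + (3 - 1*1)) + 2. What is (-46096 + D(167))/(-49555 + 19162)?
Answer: 47434/30393 ≈ 1.5607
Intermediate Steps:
z = -4 (z = 3 - ((3 + (3 - 1*1)) + 2) = 3 - ((3 + (3 - 1)) + 2) = 3 - ((3 + 2) + 2) = 3 - (5 + 2) = 3 - 1*7 = 3 - 7 = -4)
D(p) = -2 - 8*p (D(p) = -2 - 4*(p + p) = -2 - 8*p)
(-46096 + D(167))/(-49555 + 19162) = (-46096 + (-2 - 8*167))/(-49555 + 19162) = (-46096 + (-2 - 1336))/(-30393) = (-46096 - 1338)*(-1/30393) = -47434*(-1/30393) = 47434/30393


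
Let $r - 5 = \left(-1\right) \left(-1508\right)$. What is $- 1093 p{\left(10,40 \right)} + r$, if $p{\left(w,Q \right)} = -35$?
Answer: $39768$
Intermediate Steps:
$r = 1513$ ($r = 5 - -1508 = 5 + 1508 = 1513$)
$- 1093 p{\left(10,40 \right)} + r = \left(-1093\right) \left(-35\right) + 1513 = 38255 + 1513 = 39768$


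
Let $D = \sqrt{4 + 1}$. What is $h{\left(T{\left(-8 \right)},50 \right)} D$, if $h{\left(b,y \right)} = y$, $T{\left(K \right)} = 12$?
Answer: $50 \sqrt{5} \approx 111.8$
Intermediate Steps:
$D = \sqrt{5} \approx 2.2361$
$h{\left(T{\left(-8 \right)},50 \right)} D = 50 \sqrt{5}$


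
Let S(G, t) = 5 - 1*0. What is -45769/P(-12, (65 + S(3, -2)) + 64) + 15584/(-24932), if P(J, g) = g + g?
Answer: -286322305/1670444 ≈ -171.40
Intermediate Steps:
S(G, t) = 5 (S(G, t) = 5 + 0 = 5)
P(J, g) = 2*g
-45769/P(-12, (65 + S(3, -2)) + 64) + 15584/(-24932) = -45769*1/(2*((65 + 5) + 64)) + 15584/(-24932) = -45769*1/(2*(70 + 64)) + 15584*(-1/24932) = -45769/(2*134) - 3896/6233 = -45769/268 - 3896/6233 = -286322305/1670444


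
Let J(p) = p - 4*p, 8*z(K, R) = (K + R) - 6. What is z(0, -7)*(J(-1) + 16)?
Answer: -247/8 ≈ -30.875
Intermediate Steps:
z(K, R) = -3/4 + K/8 + R/8 (z(K, R) = ((K + R) - 6)/8 = (-6 + K + R)/8 = -3/4 + K/8 + R/8)
J(p) = -3*p
z(0, -7)*(J(-1) + 16) = (-3/4 + (1/8)*0 + (1/8)*(-7))*(-3*(-1) + 16) = (-3/4 + 0 - 7/8)*(3 + 16) = -13/8*19 = -247/8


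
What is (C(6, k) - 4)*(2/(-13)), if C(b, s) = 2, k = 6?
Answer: 4/13 ≈ 0.30769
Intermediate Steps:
(C(6, k) - 4)*(2/(-13)) = (2 - 4)*(2/(-13)) = -4*(-1)/13 = -2*(-2/13) = 4/13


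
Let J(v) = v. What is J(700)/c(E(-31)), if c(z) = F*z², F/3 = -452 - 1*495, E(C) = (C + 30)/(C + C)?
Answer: -2690800/2841 ≈ -947.13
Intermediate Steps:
E(C) = (30 + C)/(2*C) (E(C) = (30 + C)/((2*C)) = (30 + C)*(1/(2*C)) = (30 + C)/(2*C))
F = -2841 (F = 3*(-452 - 1*495) = 3*(-452 - 495) = 3*(-947) = -2841)
c(z) = -2841*z²
J(700)/c(E(-31)) = 700/((-2841*(30 - 31)²/3844)) = 700/((-2841*((½)*(-1/31)*(-1))²)) = 700/((-2841*(1/62)²)) = 700/((-2841*1/3844)) = 700/(-2841/3844) = 700*(-3844/2841) = -2690800/2841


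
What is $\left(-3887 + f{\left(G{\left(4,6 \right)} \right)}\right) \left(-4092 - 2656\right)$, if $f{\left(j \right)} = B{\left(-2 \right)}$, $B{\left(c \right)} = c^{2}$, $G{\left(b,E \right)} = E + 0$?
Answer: $26202484$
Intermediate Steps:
$G{\left(b,E \right)} = E$
$f{\left(j \right)} = 4$ ($f{\left(j \right)} = \left(-2\right)^{2} = 4$)
$\left(-3887 + f{\left(G{\left(4,6 \right)} \right)}\right) \left(-4092 - 2656\right) = \left(-3887 + 4\right) \left(-4092 - 2656\right) = \left(-3883\right) \left(-6748\right) = 26202484$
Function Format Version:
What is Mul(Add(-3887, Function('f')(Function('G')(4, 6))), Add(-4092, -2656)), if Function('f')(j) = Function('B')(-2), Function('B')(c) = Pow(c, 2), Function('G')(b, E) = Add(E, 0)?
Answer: 26202484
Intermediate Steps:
Function('G')(b, E) = E
Function('f')(j) = 4 (Function('f')(j) = Pow(-2, 2) = 4)
Mul(Add(-3887, Function('f')(Function('G')(4, 6))), Add(-4092, -2656)) = Mul(Add(-3887, 4), Add(-4092, -2656)) = Mul(-3883, -6748) = 26202484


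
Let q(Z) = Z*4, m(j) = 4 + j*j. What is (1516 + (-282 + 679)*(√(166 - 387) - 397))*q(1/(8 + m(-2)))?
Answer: -156093/4 + 397*I*√221/4 ≈ -39023.0 + 1475.5*I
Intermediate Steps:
m(j) = 4 + j²
q(Z) = 4*Z
(1516 + (-282 + 679)*(√(166 - 387) - 397))*q(1/(8 + m(-2))) = (1516 + (-282 + 679)*(√(166 - 387) - 397))*(4/(8 + (4 + (-2)²))) = (1516 + 397*(√(-221) - 397))*(4/(8 + (4 + 4))) = (1516 + 397*(I*√221 - 397))*(4/(8 + 8)) = (1516 + 397*(-397 + I*√221))*(4/16) = (1516 + (-157609 + 397*I*√221))*(4*(1/16)) = (-156093 + 397*I*√221)*(¼) = -156093/4 + 397*I*√221/4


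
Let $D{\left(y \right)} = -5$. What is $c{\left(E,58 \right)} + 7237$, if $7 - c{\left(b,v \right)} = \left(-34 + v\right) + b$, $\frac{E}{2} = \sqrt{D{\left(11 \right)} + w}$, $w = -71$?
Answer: $7220 - 4 i \sqrt{19} \approx 7220.0 - 17.436 i$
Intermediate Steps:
$E = 4 i \sqrt{19}$ ($E = 2 \sqrt{-5 - 71} = 2 \sqrt{-76} = 2 \cdot 2 i \sqrt{19} = 4 i \sqrt{19} \approx 17.436 i$)
$c{\left(b,v \right)} = 41 - b - v$ ($c{\left(b,v \right)} = 7 - \left(\left(-34 + v\right) + b\right) = 7 - \left(-34 + b + v\right) = 41 - b - v$)
$c{\left(E,58 \right)} + 7237 = \left(41 - 4 i \sqrt{19} - 58\right) + 7237 = \left(-17 - 4 i \sqrt{19}\right) + 7237 = 7220 - 4 i \sqrt{19}$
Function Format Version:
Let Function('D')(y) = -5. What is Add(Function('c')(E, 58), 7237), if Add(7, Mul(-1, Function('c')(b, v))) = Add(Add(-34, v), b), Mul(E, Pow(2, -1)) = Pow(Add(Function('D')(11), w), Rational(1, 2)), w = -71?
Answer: Add(7220, Mul(-4, I, Pow(19, Rational(1, 2)))) ≈ Add(7220.0, Mul(-17.436, I))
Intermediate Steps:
E = Mul(4, I, Pow(19, Rational(1, 2))) (E = Mul(2, Pow(Add(-5, -71), Rational(1, 2))) = Mul(2, Pow(-76, Rational(1, 2))) = Mul(2, Mul(2, I, Pow(19, Rational(1, 2)))) = Mul(4, I, Pow(19, Rational(1, 2))) ≈ Mul(17.436, I))
Function('c')(b, v) = Add(41, Mul(-1, b), Mul(-1, v)) (Function('c')(b, v) = Add(7, Mul(-1, Add(Add(-34, v), b))) = Add(7, Mul(-1, Add(-34, b, v))) = Add(7, Add(34, Mul(-1, b), Mul(-1, v))) = Add(41, Mul(-1, b), Mul(-1, v)))
Add(Function('c')(E, 58), 7237) = Add(Add(41, Mul(-1, Mul(4, I, Pow(19, Rational(1, 2)))), Mul(-1, 58)), 7237) = Add(Add(41, Mul(-4, I, Pow(19, Rational(1, 2))), -58), 7237) = Add(Add(-17, Mul(-4, I, Pow(19, Rational(1, 2)))), 7237) = Add(7220, Mul(-4, I, Pow(19, Rational(1, 2))))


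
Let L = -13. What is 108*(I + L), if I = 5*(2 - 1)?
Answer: -864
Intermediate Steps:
I = 5 (I = 5*1 = 5)
108*(I + L) = 108*(5 - 13) = 108*(-8) = -864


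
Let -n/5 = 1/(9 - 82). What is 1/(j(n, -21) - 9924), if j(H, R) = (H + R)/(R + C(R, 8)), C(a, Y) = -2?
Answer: -1679/16660868 ≈ -0.00010078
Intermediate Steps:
n = 5/73 (n = -5/(9 - 82) = -5/(-73) = -5*(-1/73) = 5/73 ≈ 0.068493)
j(H, R) = (H + R)/(-2 + R) (j(H, R) = (H + R)/(R - 2) = (H + R)/(-2 + R))
1/(j(n, -21) - 9924) = 1/((5/73 - 21)/(-2 - 21) - 9924) = 1/(-1528/73/(-23) - 9924) = 1/(-1/23*(-1528/73) - 9924) = 1/(1528/1679 - 9924) = 1/(-16660868/1679) = -1679/16660868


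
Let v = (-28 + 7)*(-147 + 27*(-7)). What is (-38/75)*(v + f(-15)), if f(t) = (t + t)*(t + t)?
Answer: -100776/25 ≈ -4031.0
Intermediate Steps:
f(t) = 4*t**2 (f(t) = (2*t)*(2*t) = 4*t**2)
v = 7056 (v = -21*(-147 - 189) = -21*(-336) = 7056)
(-38/75)*(v + f(-15)) = (-38/75)*(7056 + 4*(-15)**2) = (-38*1/75)*(7056 + 4*225) = -38*(7056 + 900)/75 = -38/75*7956 = -100776/25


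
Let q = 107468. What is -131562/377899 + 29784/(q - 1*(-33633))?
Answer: -7308185946/53321926799 ≈ -0.13706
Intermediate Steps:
-131562/377899 + 29784/(q - 1*(-33633)) = -131562/377899 + 29784/(107468 - 1*(-33633)) = -131562*1/377899 + 29784/(107468 + 33633) = -131562/377899 + 29784/141101 = -7308185946/53321926799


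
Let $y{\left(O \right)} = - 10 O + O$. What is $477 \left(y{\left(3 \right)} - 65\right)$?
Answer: $-43884$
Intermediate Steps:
$y{\left(O \right)} = - 9 O$
$477 \left(y{\left(3 \right)} - 65\right) = 477 \left(\left(-9\right) 3 - 65\right) = 477 \left(-27 - 65\right) = 477 \left(-92\right) = -43884$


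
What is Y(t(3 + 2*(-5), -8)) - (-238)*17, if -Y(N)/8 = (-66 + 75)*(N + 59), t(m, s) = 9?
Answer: -850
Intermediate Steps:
Y(N) = -4248 - 72*N (Y(N) = -8*(-66 + 75)*(N + 59) = -72*(59 + N) = -8*(531 + 9*N) = -4248 - 72*N)
Y(t(3 + 2*(-5), -8)) - (-238)*17 = (-4248 - 72*9) - (-238)*17 = (-4248 - 648) - 1*(-4046) = -4896 + 4046 = -850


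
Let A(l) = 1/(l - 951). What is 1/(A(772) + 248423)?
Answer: 179/44467716 ≈ 4.0254e-6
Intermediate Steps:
A(l) = 1/(-951 + l)
1/(A(772) + 248423) = 1/(1/(-951 + 772) + 248423) = 1/(1/(-179) + 248423) = 1/(-1/179 + 248423) = 1/(44467716/179) = 179/44467716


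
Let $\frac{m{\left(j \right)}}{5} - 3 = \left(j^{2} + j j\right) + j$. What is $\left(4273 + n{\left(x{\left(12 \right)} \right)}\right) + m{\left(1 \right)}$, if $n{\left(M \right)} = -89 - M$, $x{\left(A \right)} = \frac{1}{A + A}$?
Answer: $\frac{101135}{24} \approx 4214.0$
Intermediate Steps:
$m{\left(j \right)} = 15 + 5 j + 10 j^{2}$ ($m{\left(j \right)} = 15 + 5 \left(\left(j^{2} + j j\right) + j\right) = 15 + 5 \left(\left(j^{2} + j^{2}\right) + j\right) = 15 + 5 \left(2 j^{2} + j\right) = 15 + 5 \left(j + 2 j^{2}\right) = 15 + \left(5 j + 10 j^{2}\right) = 15 + 5 j + 10 j^{2}$)
$x{\left(A \right)} = \frac{1}{2 A}$
$\left(4273 + n{\left(x{\left(12 \right)} \right)}\right) + m{\left(1 \right)} = \left(4273 - \left(89 + \frac{1}{2 \cdot 12}\right)\right) + \left(15 + 5 \cdot 1 + 10 \cdot 1^{2}\right) = \left(4273 - \left(89 + \frac{1}{2} \cdot \frac{1}{12}\right)\right) + \left(15 + 5 + 10 \cdot 1\right) = \left(4273 - \frac{2137}{24}\right) + \left(15 + 5 + 10\right) = \left(4273 - \frac{2137}{24}\right) + 30 = \frac{100415}{24} + 30 = \frac{101135}{24}$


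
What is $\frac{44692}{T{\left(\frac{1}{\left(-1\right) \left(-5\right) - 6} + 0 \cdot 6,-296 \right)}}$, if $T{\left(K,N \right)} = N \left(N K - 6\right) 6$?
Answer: $- \frac{11173}{128760} \approx -0.086774$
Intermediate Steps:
$T{\left(K,N \right)} = 6 N \left(-6 + K N\right)$ ($T{\left(K,N \right)} = N \left(K N - 6\right) 6 = N \left(-6 + K N\right) 6 = 6 N \left(-6 + K N\right)$)
$\frac{44692}{T{\left(\frac{1}{\left(-1\right) \left(-5\right) - 6} + 0 \cdot 6,-296 \right)}} = \frac{44692}{6 \left(-296\right) \left(-6 + \left(\frac{1}{\left(-1\right) \left(-5\right) - 6} + 0 \cdot 6\right) \left(-296\right)\right)} = \frac{44692}{6 \left(-296\right) \left(-6 + \left(\frac{1}{5 - 6} + 0\right) \left(-296\right)\right)} = \frac{44692}{6 \left(-296\right) \left(-6 + \left(\frac{1}{-1} + 0\right) \left(-296\right)\right)} = \frac{44692}{6 \left(-296\right) \left(-6 + \left(-1 + 0\right) \left(-296\right)\right)} = \frac{44692}{6 \left(-296\right) \left(-6 - -296\right)} = \frac{44692}{6 \left(-296\right) \left(-6 + 296\right)} = \frac{44692}{6 \left(-296\right) 290} = \frac{44692}{-515040} = 44692 \left(- \frac{1}{515040}\right) = - \frac{11173}{128760}$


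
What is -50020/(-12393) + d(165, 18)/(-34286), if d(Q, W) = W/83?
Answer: 71171795843/17633615517 ≈ 4.0361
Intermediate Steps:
d(Q, W) = W/83 (d(Q, W) = W*(1/83) = W/83)
-50020/(-12393) + d(165, 18)/(-34286) = -50020/(-12393) + ((1/83)*18)/(-34286) = -50020*(-1/12393) + (18/83)*(-1/34286) = 50020/12393 - 9/1422869 = 71171795843/17633615517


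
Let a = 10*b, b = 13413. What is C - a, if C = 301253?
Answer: 167123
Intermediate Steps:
a = 134130 (a = 10*13413 = 134130)
C - a = 301253 - 1*134130 = 301253 - 134130 = 167123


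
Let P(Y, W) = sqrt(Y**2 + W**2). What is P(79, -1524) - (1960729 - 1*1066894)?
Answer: -893835 + sqrt(2328817) ≈ -8.9231e+5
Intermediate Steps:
P(Y, W) = sqrt(W**2 + Y**2)
P(79, -1524) - (1960729 - 1*1066894) = sqrt((-1524)**2 + 79**2) - (1960729 - 1*1066894) = sqrt(2322576 + 6241) - (1960729 - 1066894) = sqrt(2328817) - 1*893835 = sqrt(2328817) - 893835 = -893835 + sqrt(2328817)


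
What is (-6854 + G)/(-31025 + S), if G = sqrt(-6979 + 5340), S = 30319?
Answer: 3427/353 - I*sqrt(1639)/706 ≈ 9.7082 - 0.057344*I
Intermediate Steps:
G = I*sqrt(1639) (G = sqrt(-1639) = I*sqrt(1639) ≈ 40.485*I)
(-6854 + G)/(-31025 + S) = (-6854 + I*sqrt(1639))/(-31025 + 30319) = (-6854 + I*sqrt(1639))/(-706) = (-6854 + I*sqrt(1639))*(-1/706) = 3427/353 - I*sqrt(1639)/706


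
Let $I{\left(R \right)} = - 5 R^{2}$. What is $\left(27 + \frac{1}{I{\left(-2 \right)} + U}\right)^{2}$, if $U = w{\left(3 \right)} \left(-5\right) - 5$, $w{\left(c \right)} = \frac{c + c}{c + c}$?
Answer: $\frac{654481}{900} \approx 727.2$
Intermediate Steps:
$w{\left(c \right)} = 1$ ($w{\left(c \right)} = \frac{2 c}{2 c} = 2 c \frac{1}{2 c} = 1$)
$U = -10$ ($U = 1 \left(-5\right) - 5 = -5 - 5 = -10$)
$\left(27 + \frac{1}{I{\left(-2 \right)} + U}\right)^{2} = \left(27 + \frac{1}{- 5 \left(-2\right)^{2} - 10}\right)^{2} = \left(27 + \frac{1}{\left(-5\right) 4 - 10}\right)^{2} = \left(27 + \frac{1}{-20 - 10}\right)^{2} = \left(27 + \frac{1}{-30}\right)^{2} = \left(27 - \frac{1}{30}\right)^{2} = \left(\frac{809}{30}\right)^{2} = \frac{654481}{900}$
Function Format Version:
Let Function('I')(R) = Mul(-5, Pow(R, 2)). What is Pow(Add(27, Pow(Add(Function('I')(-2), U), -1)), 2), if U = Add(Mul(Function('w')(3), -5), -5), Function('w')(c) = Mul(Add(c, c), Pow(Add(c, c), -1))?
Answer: Rational(654481, 900) ≈ 727.20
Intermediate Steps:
Function('w')(c) = 1 (Function('w')(c) = Mul(Mul(2, c), Pow(Mul(2, c), -1)) = Mul(Mul(2, c), Mul(Rational(1, 2), Pow(c, -1))) = 1)
U = -10 (U = Add(Mul(1, -5), -5) = Add(-5, -5) = -10)
Pow(Add(27, Pow(Add(Function('I')(-2), U), -1)), 2) = Pow(Add(27, Pow(Add(Mul(-5, Pow(-2, 2)), -10), -1)), 2) = Pow(Add(27, Pow(Add(Mul(-5, 4), -10), -1)), 2) = Pow(Add(27, Pow(Add(-20, -10), -1)), 2) = Pow(Add(27, Pow(-30, -1)), 2) = Pow(Add(27, Rational(-1, 30)), 2) = Pow(Rational(809, 30), 2) = Rational(654481, 900)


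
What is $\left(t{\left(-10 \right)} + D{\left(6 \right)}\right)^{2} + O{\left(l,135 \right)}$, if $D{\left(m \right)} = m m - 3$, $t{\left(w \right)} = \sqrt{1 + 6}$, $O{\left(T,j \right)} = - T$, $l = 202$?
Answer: $894 + 66 \sqrt{7} \approx 1068.6$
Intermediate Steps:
$t{\left(w \right)} = \sqrt{7}$
$D{\left(m \right)} = -3 + m^{2}$ ($D{\left(m \right)} = m^{2} - 3 = -3 + m^{2}$)
$\left(t{\left(-10 \right)} + D{\left(6 \right)}\right)^{2} + O{\left(l,135 \right)} = \left(\sqrt{7} - \left(3 - 6^{2}\right)\right)^{2} - 202 = \left(\sqrt{7} + \left(-3 + 36\right)\right)^{2} - 202 = \left(\sqrt{7} + 33\right)^{2} - 202 = \left(33 + \sqrt{7}\right)^{2} - 202 = -202 + \left(33 + \sqrt{7}\right)^{2}$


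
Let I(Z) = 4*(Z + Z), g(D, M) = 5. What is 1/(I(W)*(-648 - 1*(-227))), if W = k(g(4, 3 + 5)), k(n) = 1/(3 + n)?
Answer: -1/421 ≈ -0.0023753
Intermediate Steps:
W = ⅛ (W = 1/(3 + 5) = 1/8 = ⅛ ≈ 0.12500)
I(Z) = 8*Z (I(Z) = 4*(2*Z) = 8*Z)
1/(I(W)*(-648 - 1*(-227))) = 1/((8*(⅛))*(-648 - 1*(-227))) = 1/(1*(-648 + 227)) = 1/(1*(-421)) = 1/(-421) = -1/421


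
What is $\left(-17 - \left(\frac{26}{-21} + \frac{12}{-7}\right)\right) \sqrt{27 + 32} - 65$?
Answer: $-65 - \frac{295 \sqrt{59}}{21} \approx -172.9$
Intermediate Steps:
$\left(-17 - \left(\frac{26}{-21} + \frac{12}{-7}\right)\right) \sqrt{27 + 32} - 65 = \left(-17 - \left(26 \left(- \frac{1}{21}\right) + 12 \left(- \frac{1}{7}\right)\right)\right) \sqrt{59} - 65 = \left(-17 - \left(- \frac{26}{21} - \frac{12}{7}\right)\right) \sqrt{59} - 65 = \left(-17 - - \frac{62}{21}\right) \sqrt{59} - 65 = \left(-17 + \frac{62}{21}\right) \sqrt{59} - 65 = - \frac{295 \sqrt{59}}{21} - 65 = -65 - \frac{295 \sqrt{59}}{21}$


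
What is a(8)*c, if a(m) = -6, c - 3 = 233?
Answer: -1416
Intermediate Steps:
c = 236 (c = 3 + 233 = 236)
a(8)*c = -6*236 = -1416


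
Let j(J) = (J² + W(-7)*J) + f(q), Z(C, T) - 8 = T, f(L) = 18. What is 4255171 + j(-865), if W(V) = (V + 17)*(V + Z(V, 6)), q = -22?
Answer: 4942864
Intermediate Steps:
Z(C, T) = 8 + T
W(V) = (14 + V)*(17 + V) (W(V) = (V + 17)*(V + (8 + 6)) = (17 + V)*(V + 14) = (17 + V)*(14 + V) = (14 + V)*(17 + V))
j(J) = 18 + J² + 70*J (j(J) = (J² + (238 + (-7)² + 31*(-7))*J) + 18 = (J² + (238 + 49 - 217)*J) + 18 = (J² + 70*J) + 18 = 18 + J² + 70*J)
4255171 + j(-865) = 4255171 + (18 + (-865)² + 70*(-865)) = 4255171 + (18 + 748225 - 60550) = 4255171 + 687693 = 4942864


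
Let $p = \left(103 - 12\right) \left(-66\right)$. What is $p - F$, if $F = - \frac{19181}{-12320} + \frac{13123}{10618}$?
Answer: $- \frac{393016390889}{65406880} \approx -6008.8$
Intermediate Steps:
$p = -6006$ ($p = 91 \left(-66\right) = -6006$)
$F = \frac{182669609}{65406880}$ ($F = \left(-19181\right) \left(- \frac{1}{12320}\right) + 13123 \cdot \frac{1}{10618} = \frac{19181}{12320} + \frac{13123}{10618} = \frac{182669609}{65406880} \approx 2.7928$)
$p - F = -6006 - \frac{182669609}{65406880} = - \frac{393016390889}{65406880}$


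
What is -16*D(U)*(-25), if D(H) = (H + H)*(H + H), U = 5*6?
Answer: 1440000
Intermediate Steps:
U = 30
D(H) = 4*H**2 (D(H) = (2*H)*(2*H) = 4*H**2)
-16*D(U)*(-25) = -64*30**2*(-25) = -64*900*(-25) = -16*3600*(-25) = -57600*(-25) = 1440000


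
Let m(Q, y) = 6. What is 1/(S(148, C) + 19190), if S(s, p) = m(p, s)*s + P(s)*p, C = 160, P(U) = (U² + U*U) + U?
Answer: 1/7053038 ≈ 1.4178e-7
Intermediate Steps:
P(U) = U + 2*U² (P(U) = (U² + U²) + U = 2*U² + U = U + 2*U²)
S(s, p) = 6*s + p*s*(1 + 2*s) (S(s, p) = 6*s + (s*(1 + 2*s))*p = 6*s + p*s*(1 + 2*s))
1/(S(148, C) + 19190) = 1/(148*(6 + 160*(1 + 2*148)) + 19190) = 1/(148*(6 + 160*(1 + 296)) + 19190) = 1/(148*(6 + 160*297) + 19190) = 1/(148*(6 + 47520) + 19190) = 1/(148*47526 + 19190) = 1/(7033848 + 19190) = 1/7053038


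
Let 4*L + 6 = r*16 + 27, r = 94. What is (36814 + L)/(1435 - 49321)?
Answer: -148781/191544 ≈ -0.77675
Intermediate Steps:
L = 1525/4 (L = -3/2 + (94*16 + 27)/4 = -3/2 + (1504 + 27)/4 = -3/2 + (¼)*1531 = -3/2 + 1531/4 = 1525/4 ≈ 381.25)
(36814 + L)/(1435 - 49321) = (36814 + 1525/4)/(1435 - 49321) = (148781/4)/(-47886) = (148781/4)*(-1/47886) = -148781/191544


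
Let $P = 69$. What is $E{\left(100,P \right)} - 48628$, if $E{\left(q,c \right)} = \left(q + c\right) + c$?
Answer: $-48390$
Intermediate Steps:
$E{\left(q,c \right)} = q + 2 c$ ($E{\left(q,c \right)} = \left(c + q\right) + c = q + 2 c$)
$E{\left(100,P \right)} - 48628 = \left(100 + 2 \cdot 69\right) - 48628 = \left(100 + 138\right) - 48628 = 238 - 48628 = -48390$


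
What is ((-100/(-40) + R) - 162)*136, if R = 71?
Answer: -12036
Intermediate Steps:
((-100/(-40) + R) - 162)*136 = ((-100/(-40) + 71) - 162)*136 = ((-100*(-1/40) + 71) - 162)*136 = ((5/2 + 71) - 162)*136 = (147/2 - 162)*136 = -177/2*136 = -12036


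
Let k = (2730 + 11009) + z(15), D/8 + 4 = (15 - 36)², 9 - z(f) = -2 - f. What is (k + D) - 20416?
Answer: -3155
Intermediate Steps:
z(f) = 11 + f (z(f) = 9 - (-2 - f) = 9 + (2 + f) = 11 + f)
D = 3496 (D = -32 + 8*(15 - 36)² = -32 + 8*(-21)² = -32 + 8*441 = -32 + 3528 = 3496)
k = 13765 (k = (2730 + 11009) + (11 + 15) = 13739 + 26 = 13765)
(k + D) - 20416 = (13765 + 3496) - 20416 = 17261 - 20416 = -3155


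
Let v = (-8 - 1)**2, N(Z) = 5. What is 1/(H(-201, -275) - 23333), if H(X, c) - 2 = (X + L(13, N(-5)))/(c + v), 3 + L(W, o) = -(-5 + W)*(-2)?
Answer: -97/2263013 ≈ -4.2863e-5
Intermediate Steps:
v = 81 (v = (-9)**2 = 81)
L(W, o) = -13 + 2*W (L(W, o) = -3 - (-5 + W)*(-2) = -3 - (10 - 2*W) = -3 + (-10 + 2*W) = -13 + 2*W)
H(X, c) = 2 + (13 + X)/(81 + c) (H(X, c) = 2 + (X + (-13 + 2*13))/(c + 81) = 2 + (X + (-13 + 26))/(81 + c) = 2 + (X + 13)/(81 + c) = 2 + (13 + X)/(81 + c))
1/(H(-201, -275) - 23333) = 1/((175 - 201 + 2*(-275))/(81 - 275) - 23333) = 1/((175 - 201 - 550)/(-194) - 23333) = 1/(-1/194*(-576) - 23333) = 1/(288/97 - 23333) = 1/(-2263013/97) = -97/2263013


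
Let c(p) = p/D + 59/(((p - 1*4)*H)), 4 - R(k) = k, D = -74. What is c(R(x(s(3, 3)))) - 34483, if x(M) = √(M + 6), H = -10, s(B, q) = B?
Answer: -19136981/555 ≈ -34481.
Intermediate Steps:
x(M) = √(6 + M)
R(k) = 4 - k
c(p) = 59/(40 - 10*p) - p/74 (c(p) = p/(-74) + 59/(((p - 1*4)*(-10))) = p*(-1/74) + 59/(((p - 4)*(-10))) = -p/74 + 59/(((-4 + p)*(-10))) = -p/74 + 59/(40 - 10*p) = 59/(40 - 10*p) - p/74)
c(R(x(s(3, 3)))) - 34483 = (-2183 - 5*(4 - √(6 + 3))² + 20*(4 - √(6 + 3)))/(370*(-4 + (4 - √(6 + 3)))) - 34483 = (-2183 - 5*(4 - √9)² + 20*(4 - √9))/(370*(-4 + (4 - √9))) - 34483 = (-2183 - 5*(4 - 1*3)² + 20*(4 - 1*3))/(370*(-4 + (4 - 1*3))) - 34483 = (-2183 - 5*(4 - 3)² + 20*(4 - 3))/(370*(-4 + (4 - 3))) - 34483 = (-2183 - 5*1² + 20*1)/(370*(-4 + 1)) - 34483 = (1/370)*(-2183 - 5*1 + 20)/(-3) - 34483 = (1/370)*(-⅓)*(-2183 - 5 + 20) - 34483 = (1/370)*(-⅓)*(-2168) - 34483 = 1084/555 - 34483 = -19136981/555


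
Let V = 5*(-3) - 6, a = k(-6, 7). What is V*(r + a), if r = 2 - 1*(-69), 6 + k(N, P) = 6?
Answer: -1491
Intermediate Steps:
k(N, P) = 0 (k(N, P) = -6 + 6 = 0)
r = 71 (r = 2 + 69 = 71)
a = 0
V = -21 (V = -15 - 6 = -21)
V*(r + a) = -21*(71 + 0) = -21*71 = -1491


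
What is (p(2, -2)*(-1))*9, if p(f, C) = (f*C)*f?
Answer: 72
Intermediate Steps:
p(f, C) = C*f² (p(f, C) = (C*f)*f = C*f²)
(p(2, -2)*(-1))*9 = (-2*2²*(-1))*9 = (-2*4*(-1))*9 = -8*(-1)*9 = 8*9 = 72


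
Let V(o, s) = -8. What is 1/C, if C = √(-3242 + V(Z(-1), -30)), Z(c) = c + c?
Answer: -I*√130/650 ≈ -0.017541*I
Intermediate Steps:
Z(c) = 2*c
C = 5*I*√130 (C = √(-3242 - 8) = √(-3250) = 5*I*√130 ≈ 57.009*I)
1/C = 1/(5*I*√130) = -I*√130/650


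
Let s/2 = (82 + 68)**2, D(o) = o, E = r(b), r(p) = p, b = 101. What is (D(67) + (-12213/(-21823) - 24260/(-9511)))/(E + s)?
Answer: 14552006874/9361098298853 ≈ 0.0015545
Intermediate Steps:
E = 101
s = 45000 (s = 2*(82 + 68)**2 = 2*150**2 = 2*22500 = 45000)
(D(67) + (-12213/(-21823) - 24260/(-9511)))/(E + s) = (67 + (-12213/(-21823) - 24260/(-9511)))/(101 + 45000) = (67 + (-12213*(-1/21823) - 24260*(-1/9511)))/45101 = (67 + (12213/21823 + 24260/9511))*(1/45101) = (67 + 645583823/207558553)*(1/45101) = (14552006874/207558553)*(1/45101) = 14552006874/9361098298853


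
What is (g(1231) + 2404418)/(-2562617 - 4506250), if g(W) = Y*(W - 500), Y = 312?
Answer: -2632490/7068867 ≈ -0.37241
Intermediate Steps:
g(W) = -156000 + 312*W (g(W) = 312*(W - 500) = 312*(-500 + W) = -156000 + 312*W)
(g(1231) + 2404418)/(-2562617 - 4506250) = ((-156000 + 312*1231) + 2404418)/(-2562617 - 4506250) = ((-156000 + 384072) + 2404418)/(-7068867) = (228072 + 2404418)*(-1/7068867) = 2632490*(-1/7068867) = -2632490/7068867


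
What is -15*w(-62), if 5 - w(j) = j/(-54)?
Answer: -520/9 ≈ -57.778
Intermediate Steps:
w(j) = 5 + j/54 (w(j) = 5 - j/(-54) = 5 - j*(-1)/54 = 5 - (-1)*j/54 = 5 + j/54)
-15*w(-62) = -15*(5 + (1/54)*(-62)) = -15*(5 - 31/27) = -15*104/27 = -520/9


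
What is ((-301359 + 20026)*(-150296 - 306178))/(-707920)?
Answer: -64210599921/353960 ≈ -1.8141e+5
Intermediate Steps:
((-301359 + 20026)*(-150296 - 306178))/(-707920) = -281333*(-456474)*(-1/707920) = 128421199842*(-1/707920) = -64210599921/353960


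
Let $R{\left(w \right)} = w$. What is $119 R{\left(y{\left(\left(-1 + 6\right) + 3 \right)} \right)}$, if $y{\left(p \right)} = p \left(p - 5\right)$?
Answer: $2856$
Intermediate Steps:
$y{\left(p \right)} = p \left(-5 + p\right)$
$119 R{\left(y{\left(\left(-1 + 6\right) + 3 \right)} \right)} = 119 \left(\left(-1 + 6\right) + 3\right) \left(-5 + \left(\left(-1 + 6\right) + 3\right)\right) = 119 \left(5 + 3\right) \left(-5 + \left(5 + 3\right)\right) = 119 \cdot 8 \left(-5 + 8\right) = 119 \cdot 8 \cdot 3 = 119 \cdot 24 = 2856$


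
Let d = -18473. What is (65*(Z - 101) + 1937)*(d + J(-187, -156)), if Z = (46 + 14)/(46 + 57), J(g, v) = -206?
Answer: 8831132336/103 ≈ 8.5739e+7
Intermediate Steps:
Z = 60/103 ≈ 0.58252
(65*(Z - 101) + 1937)*(d + J(-187, -156)) = (65*(60/103 - 101) + 1937)*(-18473 - 206) = (65*(-10343/103) + 1937)*(-18679) = (-672295/103 + 1937)*(-18679) = -472784/103*(-18679) = 8831132336/103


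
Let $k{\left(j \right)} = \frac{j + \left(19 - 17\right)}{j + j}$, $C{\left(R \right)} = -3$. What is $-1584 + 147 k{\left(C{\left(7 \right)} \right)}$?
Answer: $- \frac{3119}{2} \approx -1559.5$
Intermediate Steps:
$k{\left(j \right)} = \frac{2 + j}{2 j}$ ($k{\left(j \right)} = \frac{j + \left(19 - 17\right)}{2 j} = \left(j + 2\right) \frac{1}{2 j} = \left(2 + j\right) \frac{1}{2 j} = \frac{2 + j}{2 j}$)
$-1584 + 147 k{\left(C{\left(7 \right)} \right)} = -1584 + 147 \frac{2 - 3}{2 \left(-3\right)} = -1584 + 147 \cdot \frac{1}{2} \left(- \frac{1}{3}\right) \left(-1\right) = -1584 + 147 \cdot \frac{1}{6} = -1584 + \frac{49}{2} = - \frac{3119}{2}$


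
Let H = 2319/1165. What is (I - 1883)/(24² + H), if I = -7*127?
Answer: -1076460/224453 ≈ -4.7959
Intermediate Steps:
H = 2319/1165 (H = 2319*(1/1165) = 2319/1165 ≈ 1.9906)
I = -889
(I - 1883)/(24² + H) = (-889 - 1883)/(24² + 2319/1165) = -2772/(576 + 2319/1165) = -2772/673359/1165 = -2772*1165/673359 = -1076460/224453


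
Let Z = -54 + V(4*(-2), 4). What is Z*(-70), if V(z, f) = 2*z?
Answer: 4900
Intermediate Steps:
Z = -70 (Z = -54 + 2*(4*(-2)) = -54 + 2*(-8) = -54 - 16 = -70)
Z*(-70) = -70*(-70) = 4900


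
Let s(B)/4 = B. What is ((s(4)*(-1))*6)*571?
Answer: -54816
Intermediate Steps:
s(B) = 4*B
((s(4)*(-1))*6)*571 = (((4*4)*(-1))*6)*571 = ((16*(-1))*6)*571 = -16*6*571 = -96*571 = -54816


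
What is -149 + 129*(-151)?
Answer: -19628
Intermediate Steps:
-149 + 129*(-151) = -149 - 19479 = -19628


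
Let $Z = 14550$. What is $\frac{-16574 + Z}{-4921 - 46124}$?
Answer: $\frac{2024}{51045} \approx 0.039651$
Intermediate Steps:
$\frac{-16574 + Z}{-4921 - 46124} = \frac{-16574 + 14550}{-4921 - 46124} = - \frac{2024}{-51045} = \left(-2024\right) \left(- \frac{1}{51045}\right) = \frac{2024}{51045}$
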